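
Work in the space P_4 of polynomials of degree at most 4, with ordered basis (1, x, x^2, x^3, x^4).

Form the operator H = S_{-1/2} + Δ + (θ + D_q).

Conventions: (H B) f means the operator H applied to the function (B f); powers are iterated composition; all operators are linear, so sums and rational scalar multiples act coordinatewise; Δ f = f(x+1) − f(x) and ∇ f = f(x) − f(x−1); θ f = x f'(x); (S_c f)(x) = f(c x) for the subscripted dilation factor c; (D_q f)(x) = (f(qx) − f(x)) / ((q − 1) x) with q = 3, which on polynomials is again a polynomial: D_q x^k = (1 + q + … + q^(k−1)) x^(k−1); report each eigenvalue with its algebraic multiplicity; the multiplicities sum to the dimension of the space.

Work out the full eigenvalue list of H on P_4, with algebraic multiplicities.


λ = 1/2 (multiplicity 1), λ = 1 (multiplicity 1), λ = 9/4 (multiplicity 1), λ = 23/8 (multiplicity 1), λ = 65/16 (multiplicity 1)

image of 1: 1
image of x: (1/2)x + 2
image of x^2: (9/4)x^2 + 6x + 1
image of x^3: (23/8)x^3 + 16x^2 + 3x + 1
image of x^4: (65/16)x^4 + 44x^3 + 6x^2 + 4x + 1
the matrix is upper triangular; its diagonal is (1, 1/2, 9/4, 23/8, 65/16)
for a triangular matrix the eigenvalues are the diagonal entries, with algebraic multiplicity their repetition count


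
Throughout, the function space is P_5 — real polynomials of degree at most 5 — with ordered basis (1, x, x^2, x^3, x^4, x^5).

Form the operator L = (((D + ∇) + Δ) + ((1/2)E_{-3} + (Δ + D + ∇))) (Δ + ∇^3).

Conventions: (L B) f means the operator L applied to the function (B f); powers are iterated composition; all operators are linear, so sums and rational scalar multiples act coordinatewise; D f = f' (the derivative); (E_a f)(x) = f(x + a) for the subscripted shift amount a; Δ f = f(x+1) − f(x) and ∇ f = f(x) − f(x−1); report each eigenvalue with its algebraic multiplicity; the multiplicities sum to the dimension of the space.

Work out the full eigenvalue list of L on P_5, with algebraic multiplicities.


λ = 0 (multiplicity 6)

image of 1: 0
image of x: 1/2
image of x^2: x + 19/2
image of x^3: (3/2)x^2 + (57/2)x + 61/2
image of x^4: 2x^3 + 57x^2 + 122x + 195/2
image of x^5: (5/2)x^4 + 95x^3 + 305x^2 + (975/2)x - 579/2
the matrix is upper triangular; its diagonal is (0, 0, 0, 0, 0, 0)
for a triangular matrix the eigenvalues are the diagonal entries, with algebraic multiplicity their repetition count


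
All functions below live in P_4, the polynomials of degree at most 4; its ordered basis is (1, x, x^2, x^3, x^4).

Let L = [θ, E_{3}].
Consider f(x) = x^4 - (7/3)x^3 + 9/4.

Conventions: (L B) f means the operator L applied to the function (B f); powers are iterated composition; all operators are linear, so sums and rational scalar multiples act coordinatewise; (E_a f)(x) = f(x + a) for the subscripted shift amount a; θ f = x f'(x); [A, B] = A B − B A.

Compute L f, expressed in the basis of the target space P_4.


the image equals g(x) = -12x^3 - 87x^2 - 198x - 135

E_{3} f = x^4 + (29/3)x^3 + 33x^2 + 45x + 81/4
θ E_{3} f = 4x^4 + 29x^3 + 66x^2 + 45x
θ f = 4x^4 - 7x^3
E_{3} θ f = 4x^4 + 41x^3 + 153x^2 + 243x + 135
[θ, E_{3}] f = -12x^3 - 87x^2 - 198x - 135


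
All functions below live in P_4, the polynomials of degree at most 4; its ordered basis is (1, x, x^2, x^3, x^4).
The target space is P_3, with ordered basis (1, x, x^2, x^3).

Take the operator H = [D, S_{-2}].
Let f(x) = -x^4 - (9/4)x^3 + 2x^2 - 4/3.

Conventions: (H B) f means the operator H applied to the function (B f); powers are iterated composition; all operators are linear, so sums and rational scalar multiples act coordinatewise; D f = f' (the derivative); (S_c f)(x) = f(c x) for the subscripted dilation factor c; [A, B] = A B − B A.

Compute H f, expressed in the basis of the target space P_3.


S_{-2} f = -16x^4 + 18x^3 + 8x^2 - 4/3
D S_{-2} f = -64x^3 + 54x^2 + 16x
D f = -4x^3 - (27/4)x^2 + 4x
S_{-2} D f = 32x^3 - 27x^2 - 8x
[D, S_{-2}] f = -96x^3 + 81x^2 + 24x

the image equals g(x) = -96x^3 + 81x^2 + 24x


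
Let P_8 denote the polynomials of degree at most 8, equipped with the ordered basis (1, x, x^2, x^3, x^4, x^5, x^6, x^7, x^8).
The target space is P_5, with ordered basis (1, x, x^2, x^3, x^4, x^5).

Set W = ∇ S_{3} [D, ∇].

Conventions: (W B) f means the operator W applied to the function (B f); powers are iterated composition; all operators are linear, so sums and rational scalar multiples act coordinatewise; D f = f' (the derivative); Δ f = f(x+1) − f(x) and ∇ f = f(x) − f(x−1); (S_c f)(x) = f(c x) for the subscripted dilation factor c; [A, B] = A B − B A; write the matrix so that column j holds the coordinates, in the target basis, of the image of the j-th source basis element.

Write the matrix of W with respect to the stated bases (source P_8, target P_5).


the matrix is [[0, 0, 0, 0, 0, 0, 0, 0, 0]; [0, 0, 0, 0, 0, 0, 0, 0, 0]; [0, 0, 0, 0, 0, 0, 0, 0, 0]; [0, 0, 0, 0, 0, 0, 0, 0, 0]; [0, 0, 0, 0, 0, 0, 0, 0, 0]; [0, 0, 0, 0, 0, 0, 0, 0, 0]] (rows listed top to bottom)

image of 1: 0
image of x: 0
image of x^2: 0
image of x^3: 0
image of x^4: 0
image of x^5: 0
image of x^6: 0
image of x^7: 0
image of x^8: 0
each image's coordinates form column j of the matrix


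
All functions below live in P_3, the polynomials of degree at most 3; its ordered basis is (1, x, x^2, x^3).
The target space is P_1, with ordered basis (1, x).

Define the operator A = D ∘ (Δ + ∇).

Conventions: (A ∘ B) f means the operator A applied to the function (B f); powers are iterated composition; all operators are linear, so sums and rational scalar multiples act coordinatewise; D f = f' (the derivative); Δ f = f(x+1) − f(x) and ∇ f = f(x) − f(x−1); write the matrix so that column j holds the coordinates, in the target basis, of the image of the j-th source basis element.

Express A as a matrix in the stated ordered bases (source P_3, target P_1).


image of 1: 0
image of x: 0
image of x^2: 4
image of x^3: 12x
each image's coordinates form column j of the matrix

the matrix is [[0, 0, 4, 0]; [0, 0, 0, 12]] (rows listed top to bottom)


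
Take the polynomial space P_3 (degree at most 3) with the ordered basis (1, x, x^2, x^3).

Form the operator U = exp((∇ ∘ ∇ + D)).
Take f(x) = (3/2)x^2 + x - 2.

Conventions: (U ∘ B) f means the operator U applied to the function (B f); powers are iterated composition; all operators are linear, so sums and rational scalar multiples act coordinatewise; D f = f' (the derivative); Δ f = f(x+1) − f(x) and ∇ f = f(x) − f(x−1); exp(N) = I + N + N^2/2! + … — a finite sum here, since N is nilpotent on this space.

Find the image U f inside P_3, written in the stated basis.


the image equals g(x) = (3/2)x^2 + 4x + 7/2

order-1 term: 3x + 4
order-2 term: 3/2
the series for exp((∇ ∘ ∇ + D)) f terminates at order 2
exp((∇ ∘ ∇ + D)) f = (3/2)x^2 + 4x + 7/2


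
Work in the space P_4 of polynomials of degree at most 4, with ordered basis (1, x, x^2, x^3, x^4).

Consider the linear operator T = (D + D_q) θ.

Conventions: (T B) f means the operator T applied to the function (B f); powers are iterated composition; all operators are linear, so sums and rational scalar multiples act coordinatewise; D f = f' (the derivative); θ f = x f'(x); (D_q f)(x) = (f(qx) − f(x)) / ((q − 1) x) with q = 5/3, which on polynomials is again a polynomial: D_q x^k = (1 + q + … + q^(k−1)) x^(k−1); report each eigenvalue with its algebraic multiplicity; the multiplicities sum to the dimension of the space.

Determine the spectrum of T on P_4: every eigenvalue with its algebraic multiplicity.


image of 1: 0
image of x: 2
image of x^2: (28/3)x
image of x^3: (76/3)x^2
image of x^4: (1520/27)x^3
the matrix is upper triangular; its diagonal is (0, 0, 0, 0, 0)
for a triangular matrix the eigenvalues are the diagonal entries, with algebraic multiplicity their repetition count

λ = 0 (multiplicity 5)


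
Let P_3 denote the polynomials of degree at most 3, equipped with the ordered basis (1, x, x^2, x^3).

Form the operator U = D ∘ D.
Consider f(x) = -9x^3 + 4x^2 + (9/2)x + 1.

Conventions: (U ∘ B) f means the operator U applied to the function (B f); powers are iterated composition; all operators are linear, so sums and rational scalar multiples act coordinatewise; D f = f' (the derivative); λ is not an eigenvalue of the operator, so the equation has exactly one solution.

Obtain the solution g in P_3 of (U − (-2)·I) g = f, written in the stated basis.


the result is g(x) = -(9/2)x^3 + 2x^2 + (63/4)x - 3/2

write g with unknown coordinates in the stated basis and equate coefficients in (U − (-2)·I) g = f
solving from the highest basis element down gives g = -(9/2)x^3 + 2x^2 + (63/4)x - 3/2
check: U g = -27x + 4
so U g − (-2)·g = -9x^3 + 4x^2 + (9/2)x + 1 = f ✓


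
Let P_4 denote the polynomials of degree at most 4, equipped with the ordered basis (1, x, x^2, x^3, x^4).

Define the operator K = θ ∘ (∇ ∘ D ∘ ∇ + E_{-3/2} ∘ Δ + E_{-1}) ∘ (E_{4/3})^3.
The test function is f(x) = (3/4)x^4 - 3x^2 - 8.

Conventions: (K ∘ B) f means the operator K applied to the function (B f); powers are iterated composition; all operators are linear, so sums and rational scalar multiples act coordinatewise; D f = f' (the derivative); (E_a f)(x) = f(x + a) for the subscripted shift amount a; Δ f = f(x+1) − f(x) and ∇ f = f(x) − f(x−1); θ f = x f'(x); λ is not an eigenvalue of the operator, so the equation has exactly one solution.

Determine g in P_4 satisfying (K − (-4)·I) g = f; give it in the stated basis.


write g with unknown coordinates in the stated basis and equate coefficients in (K − (-4)·I) g = f
solving from the highest basis element down gives g = (3/32)x^4 - (9/14)x^3 - (83/112)x^2 + (2747/1120)x - 2
check: K g = (3/8)x^4 + (18/7)x^3 - (1/28)x^2 - (2747/280)x
so K g − (-4)·g = (3/4)x^4 - 3x^2 - 8 = f ✓

the image equals g(x) = (3/32)x^4 - (9/14)x^3 - (83/112)x^2 + (2747/1120)x - 2


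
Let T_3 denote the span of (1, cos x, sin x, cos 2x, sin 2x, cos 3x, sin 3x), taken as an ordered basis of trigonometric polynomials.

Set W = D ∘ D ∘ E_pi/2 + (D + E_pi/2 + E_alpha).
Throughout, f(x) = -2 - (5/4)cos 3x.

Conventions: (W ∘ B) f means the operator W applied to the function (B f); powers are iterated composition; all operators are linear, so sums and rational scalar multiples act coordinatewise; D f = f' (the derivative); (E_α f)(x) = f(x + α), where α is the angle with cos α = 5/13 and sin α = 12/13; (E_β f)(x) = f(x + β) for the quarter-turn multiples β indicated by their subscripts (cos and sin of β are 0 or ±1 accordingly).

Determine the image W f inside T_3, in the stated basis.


E_pi/2 f = -2 - (5/4)sin 3x
D E_pi/2 f = -(15/4)cos 3x
D D E_pi/2 f = (45/4)sin 3x
D f = (15/4)sin 3x
E_pi/2 f = -2 - (5/4)sin 3x
E_alpha f = -2 + (10175/8788)cos 3x - (1035/2197)sin 3x
(D + E_pi/2 + E_alpha) f = -4 + (10175/8788)cos 3x + (8915/4394)sin 3x
(D ∘ D ∘ E_pi/2 + (D + E_pi/2 + E_alpha)) f = -4 + (10175/8788)cos 3x + (116695/8788)sin 3x

the image equals g(x) = -4 + (10175/8788)cos 3x + (116695/8788)sin 3x


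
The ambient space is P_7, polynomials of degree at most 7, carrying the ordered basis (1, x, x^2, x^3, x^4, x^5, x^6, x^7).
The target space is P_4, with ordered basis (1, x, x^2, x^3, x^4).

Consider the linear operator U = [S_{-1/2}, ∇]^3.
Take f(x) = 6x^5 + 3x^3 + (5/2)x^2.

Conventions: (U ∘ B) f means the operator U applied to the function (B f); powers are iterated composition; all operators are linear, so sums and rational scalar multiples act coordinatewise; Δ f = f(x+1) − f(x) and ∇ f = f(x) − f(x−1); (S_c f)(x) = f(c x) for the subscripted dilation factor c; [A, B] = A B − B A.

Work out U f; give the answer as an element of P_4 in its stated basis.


the result is g(x) = -(1215/512)x^2 - (3645/512)x - 12879/256

∇ f = 30x^4 - 60x^3 + 69x^2 - 34x + 13/2
S_{-1/2} ∇ f = (15/8)x^4 + (15/2)x^3 + (69/4)x^2 + 17x + 13/2
S_{-1/2} f = -(3/16)x^5 - (3/8)x^3 + (5/8)x^2
∇ S_{-1/2} f = -(15/16)x^4 + (15/8)x^3 - 3x^2 + (53/16)x - 19/16
[S_{-1/2}, ∇] f = (45/16)x^4 + (45/8)x^3 + (81/4)x^2 + (219/16)x + 123/16
∇ [S_{-1/2}, ∇] f = (45/4)x^3 + (279/8)x - 15/4
S_{-1/2} ∇ [S_{-1/2}, ∇] f = -(45/32)x^3 - (279/16)x - 15/4
S_{-1/2} [S_{-1/2}, ∇] f = (45/256)x^4 - (45/64)x^3 + (81/16)x^2 - (219/32)x + 123/16
∇ S_{-1/2} [S_{-1/2}, ∇] f = (45/64)x^3 - (405/128)x^2 + (207/16)x - 3273/256
[S_{-1/2}, ∇] [S_{-1/2}, ∇] f = -(135/64)x^3 + (405/128)x^2 - (243/8)x + 2313/256
∇ [S_{-1/2}, ∇] [S_{-1/2}, ∇] f = -(405/64)x^2 + (405/32)x - 4563/128
S_{-1/2} ∇ [S_{-1/2}, ∇] [S_{-1/2}, ∇] f = -(405/256)x^2 - (405/64)x - 4563/128
S_{-1/2} [S_{-1/2}, ∇] [S_{-1/2}, ∇] f = (135/512)x^3 + (405/512)x^2 + (243/16)x + 2313/256
∇ S_{-1/2} [S_{-1/2}, ∇] [S_{-1/2}, ∇] f = (405/512)x^2 + (405/512)x + 3753/256
[S_{-1/2}, ∇] [S_{-1/2}, ∇] [S_{-1/2}, ∇] f = -(1215/512)x^2 - (3645/512)x - 12879/256


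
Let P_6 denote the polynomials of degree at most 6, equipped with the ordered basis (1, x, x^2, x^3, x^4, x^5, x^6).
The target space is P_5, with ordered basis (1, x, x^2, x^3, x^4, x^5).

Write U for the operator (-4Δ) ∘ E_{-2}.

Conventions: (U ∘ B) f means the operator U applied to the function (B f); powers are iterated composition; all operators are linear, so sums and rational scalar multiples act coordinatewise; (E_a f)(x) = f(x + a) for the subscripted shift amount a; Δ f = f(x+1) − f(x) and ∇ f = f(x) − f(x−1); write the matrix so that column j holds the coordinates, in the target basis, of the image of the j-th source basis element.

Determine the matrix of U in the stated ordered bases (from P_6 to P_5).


the matrix is [[0, -4, 12, -28, 60, -124, 252]; [0, 0, -8, 36, -112, 300, -744]; [0, 0, 0, -12, 72, -280, 900]; [0, 0, 0, 0, -16, 120, -560]; [0, 0, 0, 0, 0, -20, 180]; [0, 0, 0, 0, 0, 0, -24]] (rows listed top to bottom)

image of 1: 0
image of x: -4
image of x^2: -8x + 12
image of x^3: -12x^2 + 36x - 28
image of x^4: -16x^3 + 72x^2 - 112x + 60
image of x^5: -20x^4 + 120x^3 - 280x^2 + 300x - 124
image of x^6: -24x^5 + 180x^4 - 560x^3 + 900x^2 - 744x + 252
each image's coordinates form column j of the matrix


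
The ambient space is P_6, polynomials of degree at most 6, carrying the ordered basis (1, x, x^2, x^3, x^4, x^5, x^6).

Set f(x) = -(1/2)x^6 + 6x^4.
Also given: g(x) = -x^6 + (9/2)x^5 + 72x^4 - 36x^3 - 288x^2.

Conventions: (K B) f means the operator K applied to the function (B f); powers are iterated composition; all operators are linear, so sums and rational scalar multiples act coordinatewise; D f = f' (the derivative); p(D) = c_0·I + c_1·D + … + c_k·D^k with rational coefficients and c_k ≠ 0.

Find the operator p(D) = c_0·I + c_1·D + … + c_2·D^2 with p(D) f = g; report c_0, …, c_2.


p(D) = 2·I − (3/2)·D − 4·D^2, i.e. c_0 = 2, c_1 = -3/2, c_2 = -4

D^0 f = -(1/2)x^6 + 6x^4
D^1 f = -3x^5 + 24x^3
D^2 f = -15x^4 + 72x^2
matching coefficients of g against c_0 f + c_1 Df + … from the top degree down determines the c_i
solution: c_0 = 2, c_1 = -3/2, c_2 = -4


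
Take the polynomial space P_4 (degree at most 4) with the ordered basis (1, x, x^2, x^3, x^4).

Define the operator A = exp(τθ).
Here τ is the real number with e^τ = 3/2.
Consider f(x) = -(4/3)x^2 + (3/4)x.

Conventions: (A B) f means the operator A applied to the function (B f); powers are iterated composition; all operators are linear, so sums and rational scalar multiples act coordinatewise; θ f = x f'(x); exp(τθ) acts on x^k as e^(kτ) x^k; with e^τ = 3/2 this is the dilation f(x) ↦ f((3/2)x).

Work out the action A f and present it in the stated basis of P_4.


the image equals g(x) = -3x^2 + (9/8)x

exp(τθ) x^k = e^(kτ) x^k; with e^τ = 3/2 this sends x^k to (3/2)^k x^k
x ↦ 3/2 x
x^2 ↦ 9/4 x^2
applying this coordinatewise to f: exp(τθ) f = -3x^2 + (9/8)x


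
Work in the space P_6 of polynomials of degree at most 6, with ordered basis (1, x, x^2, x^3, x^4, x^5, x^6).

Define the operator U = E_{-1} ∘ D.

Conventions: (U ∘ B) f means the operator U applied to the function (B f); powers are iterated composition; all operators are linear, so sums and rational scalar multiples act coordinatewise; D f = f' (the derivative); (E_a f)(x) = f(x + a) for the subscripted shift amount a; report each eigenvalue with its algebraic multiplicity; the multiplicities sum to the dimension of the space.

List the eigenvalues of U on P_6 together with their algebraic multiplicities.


λ = 0 (multiplicity 7)

image of 1: 0
image of x: 1
image of x^2: 2x - 2
image of x^3: 3x^2 - 6x + 3
image of x^4: 4x^3 - 12x^2 + 12x - 4
image of x^5: 5x^4 - 20x^3 + 30x^2 - 20x + 5
image of x^6: 6x^5 - 30x^4 + 60x^3 - 60x^2 + 30x - 6
the matrix is upper triangular; its diagonal is (0, 0, 0, 0, 0, 0, 0)
for a triangular matrix the eigenvalues are the diagonal entries, with algebraic multiplicity their repetition count


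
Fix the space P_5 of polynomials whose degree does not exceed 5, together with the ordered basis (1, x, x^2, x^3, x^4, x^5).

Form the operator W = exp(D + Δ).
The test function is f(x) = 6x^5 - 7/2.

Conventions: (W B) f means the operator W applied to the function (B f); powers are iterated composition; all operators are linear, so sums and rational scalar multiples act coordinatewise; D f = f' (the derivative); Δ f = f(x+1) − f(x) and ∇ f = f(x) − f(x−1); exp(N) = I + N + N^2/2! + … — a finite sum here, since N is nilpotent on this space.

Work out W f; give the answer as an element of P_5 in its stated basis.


order-1 term: 60x^4 + 60x^3 + 60x^2 + 30x + 6
order-2 term: 240x^3 + 360x^2 + 330x + 120
order-3 term: 480x^2 + 720x + 420
order-4 term: 480x + 480
order-5 term: 192
the series for exp(D + Δ) f terminates at order 5
exp(D + Δ) f = 6x^5 + 60x^4 + 300x^3 + 900x^2 + 1560x + 2429/2

g(x) = 6x^5 + 60x^4 + 300x^3 + 900x^2 + 1560x + 2429/2


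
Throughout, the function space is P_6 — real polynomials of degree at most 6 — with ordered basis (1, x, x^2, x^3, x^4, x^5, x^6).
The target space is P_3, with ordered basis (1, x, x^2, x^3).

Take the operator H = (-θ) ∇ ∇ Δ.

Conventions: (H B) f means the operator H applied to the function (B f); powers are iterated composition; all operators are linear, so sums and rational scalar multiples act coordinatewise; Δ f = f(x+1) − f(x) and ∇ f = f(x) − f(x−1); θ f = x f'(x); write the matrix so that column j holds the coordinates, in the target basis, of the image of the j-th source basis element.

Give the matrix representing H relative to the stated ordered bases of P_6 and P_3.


the matrix is [[0, 0, 0, 0, 0, 0, 0]; [0, 0, 0, 0, -24, 60, -180]; [0, 0, 0, 0, 0, -120, 360]; [0, 0, 0, 0, 0, 0, -360]] (rows listed top to bottom)

image of 1: 0
image of x: 0
image of x^2: 0
image of x^3: 0
image of x^4: -24x
image of x^5: -120x^2 + 60x
image of x^6: -360x^3 + 360x^2 - 180x
each image's coordinates form column j of the matrix


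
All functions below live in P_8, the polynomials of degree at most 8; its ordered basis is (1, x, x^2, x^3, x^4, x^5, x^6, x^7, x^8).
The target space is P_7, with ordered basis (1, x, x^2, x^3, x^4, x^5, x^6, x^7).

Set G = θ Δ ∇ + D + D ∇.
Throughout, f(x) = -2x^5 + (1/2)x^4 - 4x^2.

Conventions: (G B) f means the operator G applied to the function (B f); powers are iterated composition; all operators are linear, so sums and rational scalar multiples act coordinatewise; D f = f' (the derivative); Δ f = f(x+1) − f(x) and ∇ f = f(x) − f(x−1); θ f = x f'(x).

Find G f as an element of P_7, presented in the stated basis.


∇ f = -10x^4 + 22x^3 - 23x^2 + 4x + 3/2
Δ ∇ f = -40x^3 + 6x^2 - 20x - 7
θ Δ ∇ f = -120x^3 + 12x^2 - 20x
D f = -10x^4 + 2x^3 - 8x
∇ f = -10x^4 + 22x^3 - 23x^2 + 4x + 3/2
D ∇ f = -40x^3 + 66x^2 - 46x + 4
(θ Δ ∇ + D + D ∇) f = -10x^4 - 158x^3 + 78x^2 - 74x + 4

the image equals g(x) = -10x^4 - 158x^3 + 78x^2 - 74x + 4


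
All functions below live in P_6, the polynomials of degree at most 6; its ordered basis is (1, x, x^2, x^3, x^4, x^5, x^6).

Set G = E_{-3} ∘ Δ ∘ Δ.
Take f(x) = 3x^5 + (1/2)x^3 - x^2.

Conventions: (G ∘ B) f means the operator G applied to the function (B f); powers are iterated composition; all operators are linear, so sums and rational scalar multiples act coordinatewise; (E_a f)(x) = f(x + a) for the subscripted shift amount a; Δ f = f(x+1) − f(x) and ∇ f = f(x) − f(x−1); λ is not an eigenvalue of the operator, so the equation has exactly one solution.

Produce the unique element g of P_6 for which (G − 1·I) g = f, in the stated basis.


write g with unknown coordinates in the stated basis and equate coefficients in (G − 1·I) g = f
solving from the highest basis element down gives g = -3x^5 - (121/2)x^3 + 361x^2 - 1113x + 1988
check: G g = -60x^3 + 360x^2 - 1113x + 1988
so G g − 1·g = 3x^5 + (1/2)x^3 - x^2 = f ✓

the result is g(x) = -3x^5 - (121/2)x^3 + 361x^2 - 1113x + 1988


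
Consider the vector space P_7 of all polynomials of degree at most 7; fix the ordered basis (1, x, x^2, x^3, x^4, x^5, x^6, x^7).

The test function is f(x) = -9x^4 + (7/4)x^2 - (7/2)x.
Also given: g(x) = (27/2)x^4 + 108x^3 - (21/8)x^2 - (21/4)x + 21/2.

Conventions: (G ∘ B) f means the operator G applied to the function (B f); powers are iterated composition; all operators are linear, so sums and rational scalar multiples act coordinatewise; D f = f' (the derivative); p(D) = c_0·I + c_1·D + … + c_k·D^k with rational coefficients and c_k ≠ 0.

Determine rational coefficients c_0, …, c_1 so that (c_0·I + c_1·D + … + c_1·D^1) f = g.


c_0 = -3/2, c_1 = -3

D^0 f = -9x^4 + (7/4)x^2 - (7/2)x
D^1 f = -36x^3 + (7/2)x - 7/2
matching coefficients of g against c_0 f + c_1 Df + … from the top degree down determines the c_i
solution: c_0 = -3/2, c_1 = -3


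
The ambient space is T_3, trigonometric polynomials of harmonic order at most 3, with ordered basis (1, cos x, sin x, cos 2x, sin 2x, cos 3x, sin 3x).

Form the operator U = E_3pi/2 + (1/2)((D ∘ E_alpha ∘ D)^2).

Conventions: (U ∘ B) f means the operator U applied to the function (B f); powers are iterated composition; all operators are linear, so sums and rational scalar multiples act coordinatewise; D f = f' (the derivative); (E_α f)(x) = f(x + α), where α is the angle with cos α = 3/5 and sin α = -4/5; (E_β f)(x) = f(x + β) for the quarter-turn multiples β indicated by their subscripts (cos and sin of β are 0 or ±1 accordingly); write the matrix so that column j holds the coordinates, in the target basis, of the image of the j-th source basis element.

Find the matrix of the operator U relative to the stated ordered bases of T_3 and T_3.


image of 1: 1
image of cos x: -(7/50)cos x + (37/25)sin x
image of sin x: -(37/25)cos x - (7/50)sin x
image of cos 2x: -(4841/625)cos 2x - (2688/625)sin 2x
image of sin 2x: (2688/625)cos 2x - (4841/625)sin 2x
image of cos 3x: (951993/31250)cos 3x - (432613/15625)sin 3x
image of sin 3x: (432613/15625)cos 3x + (951993/31250)sin 3x
each image's coordinates form column j of the matrix

the matrix is [[1, 0, 0, 0, 0, 0, 0]; [0, -7/50, -37/25, 0, 0, 0, 0]; [0, 37/25, -7/50, 0, 0, 0, 0]; [0, 0, 0, -4841/625, 2688/625, 0, 0]; [0, 0, 0, -2688/625, -4841/625, 0, 0]; [0, 0, 0, 0, 0, 951993/31250, 432613/15625]; [0, 0, 0, 0, 0, -432613/15625, 951993/31250]] (rows listed top to bottom)


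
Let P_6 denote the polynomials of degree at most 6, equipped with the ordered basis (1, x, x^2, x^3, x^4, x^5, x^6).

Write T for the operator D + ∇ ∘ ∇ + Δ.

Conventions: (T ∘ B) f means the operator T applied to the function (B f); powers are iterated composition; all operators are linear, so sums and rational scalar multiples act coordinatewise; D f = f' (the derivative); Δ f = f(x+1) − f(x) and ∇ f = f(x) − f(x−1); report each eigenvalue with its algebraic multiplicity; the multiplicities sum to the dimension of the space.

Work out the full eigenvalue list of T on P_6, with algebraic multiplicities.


λ = 0 (multiplicity 7)

image of 1: 0
image of x: 2
image of x^2: 4x + 3
image of x^3: 6x^2 + 9x - 5
image of x^4: 8x^3 + 18x^2 - 20x + 15
image of x^5: 10x^4 + 30x^3 - 50x^2 + 75x - 29
image of x^6: 12x^5 + 45x^4 - 100x^3 + 225x^2 - 174x + 63
the matrix is upper triangular; its diagonal is (0, 0, 0, 0, 0, 0, 0)
for a triangular matrix the eigenvalues are the diagonal entries, with algebraic multiplicity their repetition count


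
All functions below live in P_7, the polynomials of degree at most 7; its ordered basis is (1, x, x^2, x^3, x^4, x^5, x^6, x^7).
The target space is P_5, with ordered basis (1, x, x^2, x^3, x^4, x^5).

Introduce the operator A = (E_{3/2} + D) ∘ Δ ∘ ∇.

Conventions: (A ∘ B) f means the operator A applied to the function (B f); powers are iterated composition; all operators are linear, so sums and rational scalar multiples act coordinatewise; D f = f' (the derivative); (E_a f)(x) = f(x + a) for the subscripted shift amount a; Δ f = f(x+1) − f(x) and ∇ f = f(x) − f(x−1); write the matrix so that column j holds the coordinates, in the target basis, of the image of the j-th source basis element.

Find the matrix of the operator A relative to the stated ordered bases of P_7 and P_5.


image of 1: 0
image of x: 0
image of x^2: 2
image of x^3: 6x + 15
image of x^4: 12x^2 + 60x + 29
image of x^5: 20x^3 + 150x^2 + 145x + 185/2
image of x^6: 30x^4 + 300x^3 + 435x^2 + 555x + 1771/8
image of x^7: 42x^5 + 525x^4 + 1015x^3 + (3885/2)x^2 + (12397/8)x + 9443/16
each image's coordinates form column j of the matrix

the matrix is [[0, 0, 2, 15, 29, 185/2, 1771/8, 9443/16]; [0, 0, 0, 6, 60, 145, 555, 12397/8]; [0, 0, 0, 0, 12, 150, 435, 3885/2]; [0, 0, 0, 0, 0, 20, 300, 1015]; [0, 0, 0, 0, 0, 0, 30, 525]; [0, 0, 0, 0, 0, 0, 0, 42]] (rows listed top to bottom)


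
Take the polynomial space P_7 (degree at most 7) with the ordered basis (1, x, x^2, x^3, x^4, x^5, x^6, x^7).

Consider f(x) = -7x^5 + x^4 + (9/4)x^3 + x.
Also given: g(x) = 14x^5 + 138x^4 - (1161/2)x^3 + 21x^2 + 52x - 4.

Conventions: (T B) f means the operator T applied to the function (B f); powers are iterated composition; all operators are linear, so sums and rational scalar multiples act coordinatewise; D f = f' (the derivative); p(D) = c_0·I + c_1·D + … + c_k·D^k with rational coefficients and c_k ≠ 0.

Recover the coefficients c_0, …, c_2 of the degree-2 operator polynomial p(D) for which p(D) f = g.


p(D) = -2·I − 4·D + 4·D^2, i.e. c_0 = -2, c_1 = -4, c_2 = 4

D^0 f = -7x^5 + x^4 + (9/4)x^3 + x
D^1 f = -35x^4 + 4x^3 + (27/4)x^2 + 1
D^2 f = -140x^3 + 12x^2 + (27/2)x
matching coefficients of g against c_0 f + c_1 Df + … from the top degree down determines the c_i
solution: c_0 = -2, c_1 = -4, c_2 = 4


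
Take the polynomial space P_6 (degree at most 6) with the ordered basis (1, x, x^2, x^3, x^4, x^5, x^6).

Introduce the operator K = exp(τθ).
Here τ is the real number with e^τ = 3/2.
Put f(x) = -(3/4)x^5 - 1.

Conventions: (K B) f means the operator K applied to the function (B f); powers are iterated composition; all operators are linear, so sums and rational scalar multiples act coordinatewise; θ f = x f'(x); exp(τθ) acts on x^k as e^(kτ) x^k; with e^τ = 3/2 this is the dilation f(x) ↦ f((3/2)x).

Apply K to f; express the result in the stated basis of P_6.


exp(τθ) x^k = e^(kτ) x^k; with e^τ = 3/2 this sends x^k to (3/2)^k x^k
x^5 ↦ 243/32 x^5
applying this coordinatewise to f: exp(τθ) f = -(729/128)x^5 - 1

g(x) = -(729/128)x^5 - 1


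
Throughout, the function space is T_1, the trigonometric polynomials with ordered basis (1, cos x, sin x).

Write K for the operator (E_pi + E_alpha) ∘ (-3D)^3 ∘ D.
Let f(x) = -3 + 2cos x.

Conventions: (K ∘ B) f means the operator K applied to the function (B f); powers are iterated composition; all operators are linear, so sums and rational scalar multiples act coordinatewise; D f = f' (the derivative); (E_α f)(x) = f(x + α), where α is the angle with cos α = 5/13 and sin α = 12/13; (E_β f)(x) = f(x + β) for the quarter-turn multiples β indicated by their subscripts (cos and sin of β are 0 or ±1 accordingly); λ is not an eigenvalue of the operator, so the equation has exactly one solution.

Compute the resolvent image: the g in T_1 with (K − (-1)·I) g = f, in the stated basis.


write g with unknown coordinates in the stated basis and equate coefficients in (K − (-1)·I) g = f
solving from the highest basis element down gives g = -3 + (458/12109)cos x - (648/12109)sin x
check: K g = (23760/12109)cos x + (648/12109)sin x
so K g − (-1)·g = -3 + 2cos x = f ✓

the result is g(x) = -3 + (458/12109)cos x - (648/12109)sin x


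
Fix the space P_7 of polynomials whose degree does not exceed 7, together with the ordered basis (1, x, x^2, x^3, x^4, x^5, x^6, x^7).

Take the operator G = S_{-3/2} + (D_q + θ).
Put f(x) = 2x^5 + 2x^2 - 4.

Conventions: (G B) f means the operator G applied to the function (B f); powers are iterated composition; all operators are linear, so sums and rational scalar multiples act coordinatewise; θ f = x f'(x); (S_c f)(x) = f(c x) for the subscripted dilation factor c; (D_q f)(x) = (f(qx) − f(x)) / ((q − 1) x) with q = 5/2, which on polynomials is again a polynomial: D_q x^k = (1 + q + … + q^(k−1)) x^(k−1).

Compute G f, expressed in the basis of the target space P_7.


g(x) = -(83/16)x^5 + (1031/8)x^4 + (17/2)x^2 + 7x - 4

S_{-3/2} f = -(243/16)x^5 + (9/2)x^2 - 4
D_q f = (1031/8)x^4 + 7x
θ f = 10x^5 + 4x^2
(D_q + θ) f = 10x^5 + (1031/8)x^4 + 4x^2 + 7x
(S_{-3/2} + (D_q + θ)) f = -(83/16)x^5 + (1031/8)x^4 + (17/2)x^2 + 7x - 4


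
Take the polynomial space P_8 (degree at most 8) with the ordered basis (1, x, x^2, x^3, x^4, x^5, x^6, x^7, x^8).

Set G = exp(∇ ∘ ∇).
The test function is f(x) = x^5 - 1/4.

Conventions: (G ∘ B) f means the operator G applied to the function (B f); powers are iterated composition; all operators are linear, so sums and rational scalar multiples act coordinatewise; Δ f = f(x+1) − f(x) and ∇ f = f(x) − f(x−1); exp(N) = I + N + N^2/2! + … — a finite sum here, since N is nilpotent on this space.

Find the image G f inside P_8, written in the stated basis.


order-1 term: 20x^3 - 60x^2 + 70x - 30
order-2 term: 60x - 120
the series for exp(∇ ∘ ∇) f terminates at order 2
exp(∇ ∘ ∇) f = x^5 + 20x^3 - 60x^2 + 130x - 601/4

the image equals g(x) = x^5 + 20x^3 - 60x^2 + 130x - 601/4


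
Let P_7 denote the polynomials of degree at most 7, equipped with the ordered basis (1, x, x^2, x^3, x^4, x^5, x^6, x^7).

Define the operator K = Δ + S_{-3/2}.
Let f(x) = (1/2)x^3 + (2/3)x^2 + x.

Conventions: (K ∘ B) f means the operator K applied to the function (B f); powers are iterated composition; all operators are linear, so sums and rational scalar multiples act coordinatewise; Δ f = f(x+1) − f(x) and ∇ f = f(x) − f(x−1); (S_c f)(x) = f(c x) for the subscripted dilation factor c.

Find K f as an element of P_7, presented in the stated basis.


the result is g(x) = -(27/16)x^3 + 3x^2 + (4/3)x + 13/6

Δ f = (3/2)x^2 + (17/6)x + 13/6
S_{-3/2} f = -(27/16)x^3 + (3/2)x^2 - (3/2)x
(Δ + S_{-3/2}) f = -(27/16)x^3 + 3x^2 + (4/3)x + 13/6


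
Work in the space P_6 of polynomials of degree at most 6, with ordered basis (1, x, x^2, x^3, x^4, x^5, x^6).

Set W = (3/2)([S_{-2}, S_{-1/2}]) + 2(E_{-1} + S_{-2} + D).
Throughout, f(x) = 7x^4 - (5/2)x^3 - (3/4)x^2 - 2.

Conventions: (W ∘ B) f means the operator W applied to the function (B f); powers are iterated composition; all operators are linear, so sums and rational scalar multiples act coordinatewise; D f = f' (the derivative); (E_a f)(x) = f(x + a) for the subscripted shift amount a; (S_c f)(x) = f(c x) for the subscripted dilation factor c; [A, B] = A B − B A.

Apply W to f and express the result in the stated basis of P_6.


S_{-1/2} f = (7/16)x^4 + (5/16)x^3 - (3/16)x^2 - 2
S_{-2} S_{-1/2} f = 7x^4 - (5/2)x^3 - (3/4)x^2 - 2
S_{-2} f = 112x^4 + 20x^3 - 3x^2 - 2
S_{-1/2} S_{-2} f = 7x^4 - (5/2)x^3 - (3/4)x^2 - 2
[S_{-2}, S_{-1/2}] f = 0
((3/2)([S_{-2}, S_{-1/2}])) f = 0
E_{-1} f = 7x^4 - (61/2)x^3 + (195/4)x^2 - 34x + 27/4
S_{-2} f = 112x^4 + 20x^3 - 3x^2 - 2
D f = 28x^3 - (15/2)x^2 - (3/2)x
(E_{-1} + S_{-2} + D) f = 119x^4 + (35/2)x^3 + (153/4)x^2 - (71/2)x + 19/4
(2(E_{-1} + S_{-2} + D)) f = 238x^4 + 35x^3 + (153/2)x^2 - 71x + 19/2
((3/2)([S_{-2}, S_{-1/2}]) + 2(E_{-1} + S_{-2} + D)) f = 238x^4 + 35x^3 + (153/2)x^2 - 71x + 19/2

the image equals g(x) = 238x^4 + 35x^3 + (153/2)x^2 - 71x + 19/2


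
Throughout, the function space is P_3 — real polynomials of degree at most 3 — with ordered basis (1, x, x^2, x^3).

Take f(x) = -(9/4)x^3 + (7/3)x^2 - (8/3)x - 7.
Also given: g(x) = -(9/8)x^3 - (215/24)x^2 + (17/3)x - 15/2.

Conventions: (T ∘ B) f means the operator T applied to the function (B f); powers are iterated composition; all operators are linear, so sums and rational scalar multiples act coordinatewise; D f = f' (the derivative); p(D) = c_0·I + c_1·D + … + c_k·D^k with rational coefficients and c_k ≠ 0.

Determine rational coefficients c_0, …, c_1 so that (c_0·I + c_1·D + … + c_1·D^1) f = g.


c_0 = 1/2, c_1 = 3/2

D^0 f = -(9/4)x^3 + (7/3)x^2 - (8/3)x - 7
D^1 f = -(27/4)x^2 + (14/3)x - 8/3
matching coefficients of g against c_0 f + c_1 Df + … from the top degree down determines the c_i
solution: c_0 = 1/2, c_1 = 3/2


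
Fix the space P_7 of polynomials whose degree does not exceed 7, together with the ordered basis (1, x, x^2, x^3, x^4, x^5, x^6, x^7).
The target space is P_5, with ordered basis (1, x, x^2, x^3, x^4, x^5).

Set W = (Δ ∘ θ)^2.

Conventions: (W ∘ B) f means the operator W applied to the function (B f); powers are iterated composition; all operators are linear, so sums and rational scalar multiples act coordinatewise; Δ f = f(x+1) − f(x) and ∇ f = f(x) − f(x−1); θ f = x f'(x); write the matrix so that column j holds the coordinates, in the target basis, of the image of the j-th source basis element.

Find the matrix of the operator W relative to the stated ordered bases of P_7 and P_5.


image of 1: 0
image of x: 0
image of x^2: 4
image of x^3: 36x + 27
image of x^4: 144x^2 + 240x + 112
image of x^5: 400x^3 + 1050x^2 + 1050x + 375
image of x^6: 900x^4 + 3240x^3 + 5040x^2 + 3780x + 1116
image of x^7: 1764x^5 + 8085x^4 + 17150x^3 + 19845x^2 + 12152x + 3087
each image's coordinates form column j of the matrix

the matrix is [[0, 0, 4, 27, 112, 375, 1116, 3087]; [0, 0, 0, 36, 240, 1050, 3780, 12152]; [0, 0, 0, 0, 144, 1050, 5040, 19845]; [0, 0, 0, 0, 0, 400, 3240, 17150]; [0, 0, 0, 0, 0, 0, 900, 8085]; [0, 0, 0, 0, 0, 0, 0, 1764]] (rows listed top to bottom)


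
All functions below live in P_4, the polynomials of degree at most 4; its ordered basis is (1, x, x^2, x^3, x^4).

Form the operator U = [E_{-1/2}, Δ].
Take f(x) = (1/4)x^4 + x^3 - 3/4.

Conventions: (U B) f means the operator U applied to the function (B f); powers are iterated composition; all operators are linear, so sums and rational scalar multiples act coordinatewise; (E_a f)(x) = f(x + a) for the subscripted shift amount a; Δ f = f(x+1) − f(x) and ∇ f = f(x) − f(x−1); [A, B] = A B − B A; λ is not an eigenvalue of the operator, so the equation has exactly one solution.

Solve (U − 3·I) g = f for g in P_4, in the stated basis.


g(x) = -(1/12)x^4 - (1/3)x^3 + 1/4

write g with unknown coordinates in the stated basis and equate coefficients in (U − 3·I) g = f
solving from the highest basis element down gives g = -(1/12)x^4 - (1/3)x^3 + 1/4
check: U g = 0
so U g − 3·g = (1/4)x^4 + x^3 - 3/4 = f ✓


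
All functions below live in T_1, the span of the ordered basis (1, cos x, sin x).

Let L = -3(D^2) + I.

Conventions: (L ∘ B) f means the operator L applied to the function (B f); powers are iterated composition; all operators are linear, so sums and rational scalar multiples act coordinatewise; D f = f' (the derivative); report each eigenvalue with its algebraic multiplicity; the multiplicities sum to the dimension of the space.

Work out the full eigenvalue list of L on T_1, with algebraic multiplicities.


λ = 1 (multiplicity 1), λ = 4 (multiplicity 2)

image of 1: 1
image of cos x: 4cos x
image of sin x: 4sin x
the matrix is diagonal; its diagonal is (1, 4, 4)
for a triangular matrix the eigenvalues are the diagonal entries, with algebraic multiplicity their repetition count


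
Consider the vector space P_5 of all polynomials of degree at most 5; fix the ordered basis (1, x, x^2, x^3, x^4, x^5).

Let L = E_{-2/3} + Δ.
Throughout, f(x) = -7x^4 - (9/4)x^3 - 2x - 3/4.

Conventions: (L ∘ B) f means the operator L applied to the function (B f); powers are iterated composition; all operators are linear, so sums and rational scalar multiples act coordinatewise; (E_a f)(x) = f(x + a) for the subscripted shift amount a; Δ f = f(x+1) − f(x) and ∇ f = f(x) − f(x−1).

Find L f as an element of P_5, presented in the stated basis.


E_{-2/3} f = -7x^4 + (197/12)x^3 - (85/6)x^2 + (89/27)x - 43/324
Δ f = -28x^3 - (195/4)x^2 - (139/4)x - 45/4
(E_{-2/3} + Δ) f = -7x^4 - (139/12)x^3 - (755/12)x^2 - (3397/108)x - 922/81

the image equals g(x) = -7x^4 - (139/12)x^3 - (755/12)x^2 - (3397/108)x - 922/81


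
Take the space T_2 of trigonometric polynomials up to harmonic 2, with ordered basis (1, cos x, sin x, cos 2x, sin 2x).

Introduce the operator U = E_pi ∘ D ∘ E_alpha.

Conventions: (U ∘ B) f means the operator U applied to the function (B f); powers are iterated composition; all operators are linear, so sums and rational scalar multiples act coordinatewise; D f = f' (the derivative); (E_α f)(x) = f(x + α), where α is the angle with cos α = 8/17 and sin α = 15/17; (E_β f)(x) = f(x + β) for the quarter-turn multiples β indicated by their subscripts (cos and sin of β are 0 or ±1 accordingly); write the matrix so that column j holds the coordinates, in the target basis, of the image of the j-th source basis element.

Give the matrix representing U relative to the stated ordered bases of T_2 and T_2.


image of 1: 0
image of cos x: (15/17)cos x + (8/17)sin x
image of sin x: -(8/17)cos x + (15/17)sin x
image of cos 2x: -(480/289)cos 2x + (322/289)sin 2x
image of sin 2x: -(322/289)cos 2x - (480/289)sin 2x
each image's coordinates form column j of the matrix

the matrix is [[0, 0, 0, 0, 0]; [0, 15/17, -8/17, 0, 0]; [0, 8/17, 15/17, 0, 0]; [0, 0, 0, -480/289, -322/289]; [0, 0, 0, 322/289, -480/289]] (rows listed top to bottom)


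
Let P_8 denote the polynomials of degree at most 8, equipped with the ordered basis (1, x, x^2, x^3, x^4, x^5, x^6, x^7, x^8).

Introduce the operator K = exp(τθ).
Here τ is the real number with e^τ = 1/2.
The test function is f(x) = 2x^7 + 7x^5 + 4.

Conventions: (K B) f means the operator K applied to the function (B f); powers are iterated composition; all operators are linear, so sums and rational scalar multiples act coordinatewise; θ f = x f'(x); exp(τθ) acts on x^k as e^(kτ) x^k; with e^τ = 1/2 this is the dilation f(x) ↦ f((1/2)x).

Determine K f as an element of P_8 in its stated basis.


exp(τθ) x^k = e^(kτ) x^k; with e^τ = 1/2 this sends x^k to (1/2)^k x^k
x^5 ↦ 1/32 x^5
x^7 ↦ 1/128 x^7
applying this coordinatewise to f: exp(τθ) f = (1/64)x^7 + (7/32)x^5 + 4

the result is g(x) = (1/64)x^7 + (7/32)x^5 + 4


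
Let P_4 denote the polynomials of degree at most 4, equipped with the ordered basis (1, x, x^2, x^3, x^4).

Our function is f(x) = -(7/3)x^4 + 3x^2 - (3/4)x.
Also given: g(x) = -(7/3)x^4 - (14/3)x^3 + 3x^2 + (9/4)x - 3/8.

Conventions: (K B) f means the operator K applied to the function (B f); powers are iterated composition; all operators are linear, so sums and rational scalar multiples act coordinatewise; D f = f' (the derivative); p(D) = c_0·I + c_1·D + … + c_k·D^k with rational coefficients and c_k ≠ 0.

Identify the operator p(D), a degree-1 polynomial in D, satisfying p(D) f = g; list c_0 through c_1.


p(D) = I + (1/2)·D, i.e. c_0 = 1, c_1 = 1/2

D^0 f = -(7/3)x^4 + 3x^2 - (3/4)x
D^1 f = -(28/3)x^3 + 6x - 3/4
matching coefficients of g against c_0 f + c_1 Df + … from the top degree down determines the c_i
solution: c_0 = 1, c_1 = 1/2
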